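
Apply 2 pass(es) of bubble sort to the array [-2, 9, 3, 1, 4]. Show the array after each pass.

After pass 1: [-2, 3, 1, 4, 9] (3 swaps)
After pass 2: [-2, 1, 3, 4, 9] (1 swaps)
Total swaps: 4


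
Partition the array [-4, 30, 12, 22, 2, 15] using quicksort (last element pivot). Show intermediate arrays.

Partition 1: pivot=15 at index 3 -> [-4, 12, 2, 15, 30, 22]
Partition 2: pivot=2 at index 1 -> [-4, 2, 12, 15, 30, 22]
Partition 3: pivot=22 at index 4 -> [-4, 2, 12, 15, 22, 30]


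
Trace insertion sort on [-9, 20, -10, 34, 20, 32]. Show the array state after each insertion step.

First element -9 is already 'sorted'
Insert 20: shifted 0 elements -> [-9, 20, -10, 34, 20, 32]
Insert -10: shifted 2 elements -> [-10, -9, 20, 34, 20, 32]
Insert 34: shifted 0 elements -> [-10, -9, 20, 34, 20, 32]
Insert 20: shifted 1 elements -> [-10, -9, 20, 20, 34, 32]
Insert 32: shifted 1 elements -> [-10, -9, 20, 20, 32, 34]


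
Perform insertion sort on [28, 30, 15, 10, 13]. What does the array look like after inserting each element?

First element 28 is already 'sorted'
Insert 30: shifted 0 elements -> [28, 30, 15, 10, 13]
Insert 15: shifted 2 elements -> [15, 28, 30, 10, 13]
Insert 10: shifted 3 elements -> [10, 15, 28, 30, 13]
Insert 13: shifted 3 elements -> [10, 13, 15, 28, 30]


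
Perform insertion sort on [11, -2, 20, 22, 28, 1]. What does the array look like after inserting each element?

First element 11 is already 'sorted'
Insert -2: shifted 1 elements -> [-2, 11, 20, 22, 28, 1]
Insert 20: shifted 0 elements -> [-2, 11, 20, 22, 28, 1]
Insert 22: shifted 0 elements -> [-2, 11, 20, 22, 28, 1]
Insert 28: shifted 0 elements -> [-2, 11, 20, 22, 28, 1]
Insert 1: shifted 4 elements -> [-2, 1, 11, 20, 22, 28]


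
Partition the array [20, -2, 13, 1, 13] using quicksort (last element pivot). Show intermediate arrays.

Partition 1: pivot=13 at index 3 -> [-2, 13, 1, 13, 20]
Partition 2: pivot=1 at index 1 -> [-2, 1, 13, 13, 20]


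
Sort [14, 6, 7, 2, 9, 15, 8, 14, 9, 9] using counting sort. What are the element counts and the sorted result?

Count array: [0, 0, 1, 0, 0, 0, 1, 1, 1, 3, 0, 0, 0, 0, 2, 1]
(count[i] = number of elements equal to i)
Cumulative count: [0, 0, 1, 1, 1, 1, 2, 3, 4, 7, 7, 7, 7, 7, 9, 10]
Sorted: [2, 6, 7, 8, 9, 9, 9, 14, 14, 15]


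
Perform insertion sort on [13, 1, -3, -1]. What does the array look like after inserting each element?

First element 13 is already 'sorted'
Insert 1: shifted 1 elements -> [1, 13, -3, -1]
Insert -3: shifted 2 elements -> [-3, 1, 13, -1]
Insert -1: shifted 2 elements -> [-3, -1, 1, 13]


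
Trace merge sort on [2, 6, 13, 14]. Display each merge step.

Divide and conquer:
  Merge [2] + [6] -> [2, 6]
  Merge [13] + [14] -> [13, 14]
  Merge [2, 6] + [13, 14] -> [2, 6, 13, 14]


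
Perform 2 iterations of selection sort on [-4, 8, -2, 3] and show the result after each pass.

Pass 1: Select minimum -4 at index 0, swap -> [-4, 8, -2, 3]
Pass 2: Select minimum -2 at index 2, swap -> [-4, -2, 8, 3]


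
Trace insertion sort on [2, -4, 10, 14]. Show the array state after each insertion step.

First element 2 is already 'sorted'
Insert -4: shifted 1 elements -> [-4, 2, 10, 14]
Insert 10: shifted 0 elements -> [-4, 2, 10, 14]
Insert 14: shifted 0 elements -> [-4, 2, 10, 14]


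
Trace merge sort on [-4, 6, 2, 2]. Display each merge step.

Divide and conquer:
  Merge [-4] + [6] -> [-4, 6]
  Merge [2] + [2] -> [2, 2]
  Merge [-4, 6] + [2, 2] -> [-4, 2, 2, 6]


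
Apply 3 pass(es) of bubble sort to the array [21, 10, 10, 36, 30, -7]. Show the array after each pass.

After pass 1: [10, 10, 21, 30, -7, 36] (4 swaps)
After pass 2: [10, 10, 21, -7, 30, 36] (1 swaps)
After pass 3: [10, 10, -7, 21, 30, 36] (1 swaps)
Total swaps: 6


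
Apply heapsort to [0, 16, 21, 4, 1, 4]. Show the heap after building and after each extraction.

Build heap: [21, 16, 4, 4, 1, 0]
Extract 21: [16, 4, 4, 0, 1, 21]
Extract 16: [4, 1, 4, 0, 16, 21]
Extract 4: [4, 1, 0, 4, 16, 21]
Extract 4: [1, 0, 4, 4, 16, 21]
Extract 1: [0, 1, 4, 4, 16, 21]


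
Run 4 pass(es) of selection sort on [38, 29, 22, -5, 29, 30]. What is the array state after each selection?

Pass 1: Select minimum -5 at index 3, swap -> [-5, 29, 22, 38, 29, 30]
Pass 2: Select minimum 22 at index 2, swap -> [-5, 22, 29, 38, 29, 30]
Pass 3: Select minimum 29 at index 2, swap -> [-5, 22, 29, 38, 29, 30]
Pass 4: Select minimum 29 at index 4, swap -> [-5, 22, 29, 29, 38, 30]


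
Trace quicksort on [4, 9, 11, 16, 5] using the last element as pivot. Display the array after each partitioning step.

Partition 1: pivot=5 at index 1 -> [4, 5, 11, 16, 9]
Partition 2: pivot=9 at index 2 -> [4, 5, 9, 16, 11]
Partition 3: pivot=11 at index 3 -> [4, 5, 9, 11, 16]


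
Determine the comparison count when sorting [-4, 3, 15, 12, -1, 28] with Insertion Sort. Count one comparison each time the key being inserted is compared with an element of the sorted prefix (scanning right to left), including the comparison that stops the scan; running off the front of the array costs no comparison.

Insert 3: -4 <= 3 (stop) = 1 comparison(s) -> [-4, 3, 15, 12, -1, 28]
Insert 15: 3 <= 15 (stop) = 1 comparison(s) -> [-4, 3, 15, 12, -1, 28]
Insert 12: 15 > 12 (shift), 3 <= 12 (stop) = 2 comparison(s) -> [-4, 3, 12, 15, -1, 28]
Insert -1: 15 > -1 (shift), 12 > -1 (shift), 3 > -1 (shift), -4 <= -1 (stop) = 4 comparison(s) -> [-4, -1, 3, 12, 15, 28]
Insert 28: 15 <= 28 (stop) = 1 comparison(s) -> [-4, -1, 3, 12, 15, 28]
Total comparisons: 1 + 1 + 2 + 4 + 1 = 9


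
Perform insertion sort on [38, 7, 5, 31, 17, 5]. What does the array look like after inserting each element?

First element 38 is already 'sorted'
Insert 7: shifted 1 elements -> [7, 38, 5, 31, 17, 5]
Insert 5: shifted 2 elements -> [5, 7, 38, 31, 17, 5]
Insert 31: shifted 1 elements -> [5, 7, 31, 38, 17, 5]
Insert 17: shifted 2 elements -> [5, 7, 17, 31, 38, 5]
Insert 5: shifted 4 elements -> [5, 5, 7, 17, 31, 38]


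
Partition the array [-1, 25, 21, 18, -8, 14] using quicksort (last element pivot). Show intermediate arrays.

Partition 1: pivot=14 at index 2 -> [-1, -8, 14, 18, 25, 21]
Partition 2: pivot=-8 at index 0 -> [-8, -1, 14, 18, 25, 21]
Partition 3: pivot=21 at index 4 -> [-8, -1, 14, 18, 21, 25]


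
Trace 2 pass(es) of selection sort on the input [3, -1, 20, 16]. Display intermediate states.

Pass 1: Select minimum -1 at index 1, swap -> [-1, 3, 20, 16]
Pass 2: Select minimum 3 at index 1, swap -> [-1, 3, 20, 16]


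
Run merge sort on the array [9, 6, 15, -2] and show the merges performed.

Divide and conquer:
  Merge [9] + [6] -> [6, 9]
  Merge [15] + [-2] -> [-2, 15]
  Merge [6, 9] + [-2, 15] -> [-2, 6, 9, 15]


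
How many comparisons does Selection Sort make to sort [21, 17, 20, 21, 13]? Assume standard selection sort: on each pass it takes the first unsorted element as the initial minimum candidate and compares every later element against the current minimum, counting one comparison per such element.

Pass 1: scan indices 1..4 for the minimum = 4 comparison(s); min is 13, place at index 0 -> [13, 17, 20, 21, 21]
Pass 2: scan indices 2..4 for the minimum = 3 comparison(s); min is 17, place at index 1 -> [13, 17, 20, 21, 21]
Pass 3: scan indices 3..4 for the minimum = 2 comparison(s); min is 20, place at index 2 -> [13, 17, 20, 21, 21]
Pass 4: scan indices 4..4 for the minimum = 1 comparison(s); min is 21, place at index 3 -> [13, 17, 20, 21, 21]
Selection sort always scans the whole unsorted suffix, so the count is (n-1) + (n-2) + ... + 1 = n(n-1)/2 = 5*4/2 = 10 regardless of the input order.
Total comparisons: 4 + 3 + 2 + 1 = 10


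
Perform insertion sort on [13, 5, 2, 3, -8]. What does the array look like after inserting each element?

First element 13 is already 'sorted'
Insert 5: shifted 1 elements -> [5, 13, 2, 3, -8]
Insert 2: shifted 2 elements -> [2, 5, 13, 3, -8]
Insert 3: shifted 2 elements -> [2, 3, 5, 13, -8]
Insert -8: shifted 4 elements -> [-8, 2, 3, 5, 13]


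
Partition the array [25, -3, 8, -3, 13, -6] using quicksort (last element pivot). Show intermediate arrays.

Partition 1: pivot=-6 at index 0 -> [-6, -3, 8, -3, 13, 25]
Partition 2: pivot=25 at index 5 -> [-6, -3, 8, -3, 13, 25]
Partition 3: pivot=13 at index 4 -> [-6, -3, 8, -3, 13, 25]
Partition 4: pivot=-3 at index 2 -> [-6, -3, -3, 8, 13, 25]


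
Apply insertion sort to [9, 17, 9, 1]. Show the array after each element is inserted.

First element 9 is already 'sorted'
Insert 17: shifted 0 elements -> [9, 17, 9, 1]
Insert 9: shifted 1 elements -> [9, 9, 17, 1]
Insert 1: shifted 3 elements -> [1, 9, 9, 17]


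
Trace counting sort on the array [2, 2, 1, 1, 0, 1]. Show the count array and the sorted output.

Count array: [1, 3, 2]
(count[i] = number of elements equal to i)
Cumulative count: [1, 4, 6]
Sorted: [0, 1, 1, 1, 2, 2]


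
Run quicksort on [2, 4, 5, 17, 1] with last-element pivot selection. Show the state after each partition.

Partition 1: pivot=1 at index 0 -> [1, 4, 5, 17, 2]
Partition 2: pivot=2 at index 1 -> [1, 2, 5, 17, 4]
Partition 3: pivot=4 at index 2 -> [1, 2, 4, 17, 5]
Partition 4: pivot=5 at index 3 -> [1, 2, 4, 5, 17]


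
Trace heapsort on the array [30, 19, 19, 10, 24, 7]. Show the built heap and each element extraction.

Build heap: [30, 24, 19, 10, 19, 7]
Extract 30: [24, 19, 19, 10, 7, 30]
Extract 24: [19, 10, 19, 7, 24, 30]
Extract 19: [19, 10, 7, 19, 24, 30]
Extract 19: [10, 7, 19, 19, 24, 30]
Extract 10: [7, 10, 19, 19, 24, 30]


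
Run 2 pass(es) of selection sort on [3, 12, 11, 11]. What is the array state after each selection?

Pass 1: Select minimum 3 at index 0, swap -> [3, 12, 11, 11]
Pass 2: Select minimum 11 at index 2, swap -> [3, 11, 12, 11]


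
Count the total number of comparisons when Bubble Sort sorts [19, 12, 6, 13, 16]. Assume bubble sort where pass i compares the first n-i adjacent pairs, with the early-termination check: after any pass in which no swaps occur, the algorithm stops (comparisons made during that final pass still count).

Pass 1: compare adjacent pairs (0,1)..(3,4) = 4 comparison(s), 4 swap(s) -> [12, 6, 13, 16, 19]
Pass 2: compare adjacent pairs (0,1)..(2,3) = 3 comparison(s), 1 swap(s) -> [6, 12, 13, 16, 19]
Pass 3: compare adjacent pairs (0,1)..(1,2) = 2 comparison(s), 0 swap(s) -> [6, 12, 13, 16, 19]
No swaps in this pass, so bubble sort stops here.
Total comparisons: 4 + 3 + 2 = 9


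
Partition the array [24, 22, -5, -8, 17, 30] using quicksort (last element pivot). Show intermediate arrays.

Partition 1: pivot=30 at index 5 -> [24, 22, -5, -8, 17, 30]
Partition 2: pivot=17 at index 2 -> [-5, -8, 17, 22, 24, 30]
Partition 3: pivot=-8 at index 0 -> [-8, -5, 17, 22, 24, 30]
Partition 4: pivot=24 at index 4 -> [-8, -5, 17, 22, 24, 30]


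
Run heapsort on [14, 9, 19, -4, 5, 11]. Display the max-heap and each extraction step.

Build heap: [19, 9, 14, -4, 5, 11]
Extract 19: [14, 9, 11, -4, 5, 19]
Extract 14: [11, 9, 5, -4, 14, 19]
Extract 11: [9, -4, 5, 11, 14, 19]
Extract 9: [5, -4, 9, 11, 14, 19]
Extract 5: [-4, 5, 9, 11, 14, 19]


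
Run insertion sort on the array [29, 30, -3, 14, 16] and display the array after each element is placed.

First element 29 is already 'sorted'
Insert 30: shifted 0 elements -> [29, 30, -3, 14, 16]
Insert -3: shifted 2 elements -> [-3, 29, 30, 14, 16]
Insert 14: shifted 2 elements -> [-3, 14, 29, 30, 16]
Insert 16: shifted 2 elements -> [-3, 14, 16, 29, 30]


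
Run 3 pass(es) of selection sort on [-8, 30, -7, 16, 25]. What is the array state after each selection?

Pass 1: Select minimum -8 at index 0, swap -> [-8, 30, -7, 16, 25]
Pass 2: Select minimum -7 at index 2, swap -> [-8, -7, 30, 16, 25]
Pass 3: Select minimum 16 at index 3, swap -> [-8, -7, 16, 30, 25]


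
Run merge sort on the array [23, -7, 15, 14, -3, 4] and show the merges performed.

Divide and conquer:
  Merge [-7] + [15] -> [-7, 15]
  Merge [23] + [-7, 15] -> [-7, 15, 23]
  Merge [-3] + [4] -> [-3, 4]
  Merge [14] + [-3, 4] -> [-3, 4, 14]
  Merge [-7, 15, 23] + [-3, 4, 14] -> [-7, -3, 4, 14, 15, 23]


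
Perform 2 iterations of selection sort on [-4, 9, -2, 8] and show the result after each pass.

Pass 1: Select minimum -4 at index 0, swap -> [-4, 9, -2, 8]
Pass 2: Select minimum -2 at index 2, swap -> [-4, -2, 9, 8]


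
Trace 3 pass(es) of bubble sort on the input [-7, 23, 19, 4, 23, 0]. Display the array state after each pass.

After pass 1: [-7, 19, 4, 23, 0, 23] (3 swaps)
After pass 2: [-7, 4, 19, 0, 23, 23] (2 swaps)
After pass 3: [-7, 4, 0, 19, 23, 23] (1 swaps)
Total swaps: 6


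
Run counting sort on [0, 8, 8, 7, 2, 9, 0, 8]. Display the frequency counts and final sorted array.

Count array: [2, 0, 1, 0, 0, 0, 0, 1, 3, 1]
(count[i] = number of elements equal to i)
Cumulative count: [2, 2, 3, 3, 3, 3, 3, 4, 7, 8]
Sorted: [0, 0, 2, 7, 8, 8, 8, 9]


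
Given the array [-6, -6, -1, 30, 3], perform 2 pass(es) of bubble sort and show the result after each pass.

After pass 1: [-6, -6, -1, 3, 30] (1 swaps)
After pass 2: [-6, -6, -1, 3, 30] (0 swaps)
Total swaps: 1


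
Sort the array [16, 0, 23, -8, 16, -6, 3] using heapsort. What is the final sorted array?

Build heap: [23, 16, 16, -8, 0, -6, 3]
Extract 23: [16, 3, 16, -8, 0, -6, 23]
Extract 16: [16, 3, -6, -8, 0, 16, 23]
Extract 16: [3, 0, -6, -8, 16, 16, 23]
Extract 3: [0, -8, -6, 3, 16, 16, 23]
Extract 0: [-6, -8, 0, 3, 16, 16, 23]
Extract -6: [-8, -6, 0, 3, 16, 16, 23]


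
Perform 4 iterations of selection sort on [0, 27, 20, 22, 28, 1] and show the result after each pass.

Pass 1: Select minimum 0 at index 0, swap -> [0, 27, 20, 22, 28, 1]
Pass 2: Select minimum 1 at index 5, swap -> [0, 1, 20, 22, 28, 27]
Pass 3: Select minimum 20 at index 2, swap -> [0, 1, 20, 22, 28, 27]
Pass 4: Select minimum 22 at index 3, swap -> [0, 1, 20, 22, 28, 27]


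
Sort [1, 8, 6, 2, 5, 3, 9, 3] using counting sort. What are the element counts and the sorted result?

Count array: [0, 1, 1, 2, 0, 1, 1, 0, 1, 1]
(count[i] = number of elements equal to i)
Cumulative count: [0, 1, 2, 4, 4, 5, 6, 6, 7, 8]
Sorted: [1, 2, 3, 3, 5, 6, 8, 9]


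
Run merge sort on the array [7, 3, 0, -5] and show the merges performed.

Divide and conquer:
  Merge [7] + [3] -> [3, 7]
  Merge [0] + [-5] -> [-5, 0]
  Merge [3, 7] + [-5, 0] -> [-5, 0, 3, 7]


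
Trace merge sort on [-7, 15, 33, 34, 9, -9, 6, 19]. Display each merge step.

Divide and conquer:
  Merge [-7] + [15] -> [-7, 15]
  Merge [33] + [34] -> [33, 34]
  Merge [-7, 15] + [33, 34] -> [-7, 15, 33, 34]
  Merge [9] + [-9] -> [-9, 9]
  Merge [6] + [19] -> [6, 19]
  Merge [-9, 9] + [6, 19] -> [-9, 6, 9, 19]
  Merge [-7, 15, 33, 34] + [-9, 6, 9, 19] -> [-9, -7, 6, 9, 15, 19, 33, 34]


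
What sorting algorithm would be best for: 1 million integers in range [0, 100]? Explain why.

Best choice: Counting sort
Reason: O(n + k) where k=100 is small; linear time beats O(n log n)


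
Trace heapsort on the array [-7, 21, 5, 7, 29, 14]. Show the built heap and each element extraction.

Build heap: [29, 21, 14, 7, -7, 5]
Extract 29: [21, 7, 14, 5, -7, 29]
Extract 21: [14, 7, -7, 5, 21, 29]
Extract 14: [7, 5, -7, 14, 21, 29]
Extract 7: [5, -7, 7, 14, 21, 29]
Extract 5: [-7, 5, 7, 14, 21, 29]


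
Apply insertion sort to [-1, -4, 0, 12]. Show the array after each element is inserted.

First element -1 is already 'sorted'
Insert -4: shifted 1 elements -> [-4, -1, 0, 12]
Insert 0: shifted 0 elements -> [-4, -1, 0, 12]
Insert 12: shifted 0 elements -> [-4, -1, 0, 12]


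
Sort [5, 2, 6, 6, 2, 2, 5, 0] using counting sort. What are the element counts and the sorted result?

Count array: [1, 0, 3, 0, 0, 2, 2]
(count[i] = number of elements equal to i)
Cumulative count: [1, 1, 4, 4, 4, 6, 8]
Sorted: [0, 2, 2, 2, 5, 5, 6, 6]


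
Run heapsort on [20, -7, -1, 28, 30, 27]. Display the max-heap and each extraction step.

Build heap: [30, 28, 27, 20, -7, -1]
Extract 30: [28, 20, 27, -1, -7, 30]
Extract 28: [27, 20, -7, -1, 28, 30]
Extract 27: [20, -1, -7, 27, 28, 30]
Extract 20: [-1, -7, 20, 27, 28, 30]
Extract -1: [-7, -1, 20, 27, 28, 30]


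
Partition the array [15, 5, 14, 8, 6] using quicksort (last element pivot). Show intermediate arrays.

Partition 1: pivot=6 at index 1 -> [5, 6, 14, 8, 15]
Partition 2: pivot=15 at index 4 -> [5, 6, 14, 8, 15]
Partition 3: pivot=8 at index 2 -> [5, 6, 8, 14, 15]


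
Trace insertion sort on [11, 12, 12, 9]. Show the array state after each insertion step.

First element 11 is already 'sorted'
Insert 12: shifted 0 elements -> [11, 12, 12, 9]
Insert 12: shifted 0 elements -> [11, 12, 12, 9]
Insert 9: shifted 3 elements -> [9, 11, 12, 12]


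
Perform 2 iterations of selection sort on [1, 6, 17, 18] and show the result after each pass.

Pass 1: Select minimum 1 at index 0, swap -> [1, 6, 17, 18]
Pass 2: Select minimum 6 at index 1, swap -> [1, 6, 17, 18]


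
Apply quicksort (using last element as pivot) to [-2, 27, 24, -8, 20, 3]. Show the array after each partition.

Partition 1: pivot=3 at index 2 -> [-2, -8, 3, 27, 20, 24]
Partition 2: pivot=-8 at index 0 -> [-8, -2, 3, 27, 20, 24]
Partition 3: pivot=24 at index 4 -> [-8, -2, 3, 20, 24, 27]


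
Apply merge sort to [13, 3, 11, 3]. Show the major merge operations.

Divide and conquer:
  Merge [13] + [3] -> [3, 13]
  Merge [11] + [3] -> [3, 11]
  Merge [3, 13] + [3, 11] -> [3, 3, 11, 13]


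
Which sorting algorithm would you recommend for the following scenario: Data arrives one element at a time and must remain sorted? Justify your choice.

Best choice: Insertion sort
Reason: Insertion sort naturally handles online/streaming input by inserting each new element into sorted position


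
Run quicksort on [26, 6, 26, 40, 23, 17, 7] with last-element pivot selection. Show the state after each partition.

Partition 1: pivot=7 at index 1 -> [6, 7, 26, 40, 23, 17, 26]
Partition 2: pivot=26 at index 5 -> [6, 7, 26, 23, 17, 26, 40]
Partition 3: pivot=17 at index 2 -> [6, 7, 17, 23, 26, 26, 40]
Partition 4: pivot=26 at index 4 -> [6, 7, 17, 23, 26, 26, 40]


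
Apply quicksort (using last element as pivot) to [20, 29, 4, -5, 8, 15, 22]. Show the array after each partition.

Partition 1: pivot=22 at index 5 -> [20, 4, -5, 8, 15, 22, 29]
Partition 2: pivot=15 at index 3 -> [4, -5, 8, 15, 20, 22, 29]
Partition 3: pivot=8 at index 2 -> [4, -5, 8, 15, 20, 22, 29]
Partition 4: pivot=-5 at index 0 -> [-5, 4, 8, 15, 20, 22, 29]


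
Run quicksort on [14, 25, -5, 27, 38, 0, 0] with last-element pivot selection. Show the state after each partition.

Partition 1: pivot=0 at index 2 -> [-5, 0, 0, 27, 38, 25, 14]
Partition 2: pivot=0 at index 1 -> [-5, 0, 0, 27, 38, 25, 14]
Partition 3: pivot=14 at index 3 -> [-5, 0, 0, 14, 38, 25, 27]
Partition 4: pivot=27 at index 5 -> [-5, 0, 0, 14, 25, 27, 38]


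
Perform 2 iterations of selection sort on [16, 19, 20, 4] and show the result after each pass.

Pass 1: Select minimum 4 at index 3, swap -> [4, 19, 20, 16]
Pass 2: Select minimum 16 at index 3, swap -> [4, 16, 20, 19]


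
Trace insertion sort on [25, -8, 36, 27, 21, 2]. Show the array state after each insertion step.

First element 25 is already 'sorted'
Insert -8: shifted 1 elements -> [-8, 25, 36, 27, 21, 2]
Insert 36: shifted 0 elements -> [-8, 25, 36, 27, 21, 2]
Insert 27: shifted 1 elements -> [-8, 25, 27, 36, 21, 2]
Insert 21: shifted 3 elements -> [-8, 21, 25, 27, 36, 2]
Insert 2: shifted 4 elements -> [-8, 2, 21, 25, 27, 36]


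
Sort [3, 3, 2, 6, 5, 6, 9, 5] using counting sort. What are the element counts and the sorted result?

Count array: [0, 0, 1, 2, 0, 2, 2, 0, 0, 1]
(count[i] = number of elements equal to i)
Cumulative count: [0, 0, 1, 3, 3, 5, 7, 7, 7, 8]
Sorted: [2, 3, 3, 5, 5, 6, 6, 9]


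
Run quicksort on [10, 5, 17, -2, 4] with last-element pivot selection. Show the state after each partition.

Partition 1: pivot=4 at index 1 -> [-2, 4, 17, 10, 5]
Partition 2: pivot=5 at index 2 -> [-2, 4, 5, 10, 17]
Partition 3: pivot=17 at index 4 -> [-2, 4, 5, 10, 17]


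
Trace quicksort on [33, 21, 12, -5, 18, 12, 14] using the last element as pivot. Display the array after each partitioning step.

Partition 1: pivot=14 at index 3 -> [12, -5, 12, 14, 18, 33, 21]
Partition 2: pivot=12 at index 2 -> [12, -5, 12, 14, 18, 33, 21]
Partition 3: pivot=-5 at index 0 -> [-5, 12, 12, 14, 18, 33, 21]
Partition 4: pivot=21 at index 5 -> [-5, 12, 12, 14, 18, 21, 33]


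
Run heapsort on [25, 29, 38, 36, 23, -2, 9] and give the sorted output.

Build heap: [38, 36, 25, 29, 23, -2, 9]
Extract 38: [36, 29, 25, 9, 23, -2, 38]
Extract 36: [29, 23, 25, 9, -2, 36, 38]
Extract 29: [25, 23, -2, 9, 29, 36, 38]
Extract 25: [23, 9, -2, 25, 29, 36, 38]
Extract 23: [9, -2, 23, 25, 29, 36, 38]
Extract 9: [-2, 9, 23, 25, 29, 36, 38]


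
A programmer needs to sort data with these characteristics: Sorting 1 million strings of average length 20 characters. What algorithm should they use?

Best choice: MSD radix sort or Mergesort
Reason: MSD radix sort is a non-comparison sort that buckets the strings by successive character positions, running in time proportional to the total number of characters examined rather than O(n log n) string comparisons; mergesort is a stable O(n log n)-comparison alternative that works for arbitrary variable-length keys


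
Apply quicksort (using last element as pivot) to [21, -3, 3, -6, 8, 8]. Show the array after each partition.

Partition 1: pivot=8 at index 4 -> [-3, 3, -6, 8, 8, 21]
Partition 2: pivot=8 at index 3 -> [-3, 3, -6, 8, 8, 21]
Partition 3: pivot=-6 at index 0 -> [-6, 3, -3, 8, 8, 21]
Partition 4: pivot=-3 at index 1 -> [-6, -3, 3, 8, 8, 21]


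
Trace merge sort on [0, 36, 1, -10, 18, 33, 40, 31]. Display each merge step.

Divide and conquer:
  Merge [0] + [36] -> [0, 36]
  Merge [1] + [-10] -> [-10, 1]
  Merge [0, 36] + [-10, 1] -> [-10, 0, 1, 36]
  Merge [18] + [33] -> [18, 33]
  Merge [40] + [31] -> [31, 40]
  Merge [18, 33] + [31, 40] -> [18, 31, 33, 40]
  Merge [-10, 0, 1, 36] + [18, 31, 33, 40] -> [-10, 0, 1, 18, 31, 33, 36, 40]


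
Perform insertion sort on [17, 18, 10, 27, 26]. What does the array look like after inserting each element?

First element 17 is already 'sorted'
Insert 18: shifted 0 elements -> [17, 18, 10, 27, 26]
Insert 10: shifted 2 elements -> [10, 17, 18, 27, 26]
Insert 27: shifted 0 elements -> [10, 17, 18, 27, 26]
Insert 26: shifted 1 elements -> [10, 17, 18, 26, 27]


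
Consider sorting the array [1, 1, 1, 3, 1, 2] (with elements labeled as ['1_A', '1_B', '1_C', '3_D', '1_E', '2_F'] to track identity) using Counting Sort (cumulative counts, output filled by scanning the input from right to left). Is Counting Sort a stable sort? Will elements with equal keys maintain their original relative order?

Trace Counting Sort on the labeled array (the key is the number; the letter only tracks identity):
  Counts for values 0..3: [0, 4, 1, 1]
  Cumulative counts: [0, 4, 5, 6]
  Scan right to left: place 2_F at output index 4
  Scan right to left: place 1_E at output index 3
  Scan right to left: place 3_D at output index 5
  Scan right to left: place 1_C at output index 2
  Scan right to left: place 1_B at output index 1
  Scan right to left: place 1_A at output index 0
  Output: [1_A, 1_B, 1_C, 1_E, 2_F, 3_D]
Equal keys:
  value 1: originally 1_A, 1_B, 1_C, 1_E; after sorting 1_A, 1_B, 1_C, 1_E -> order preserved
All equal keys kept their original relative order. Counting Sort is stable: scanning the input right to left with decreasing cumulative counts places later duplicates at later output positions.
Answer: Stable


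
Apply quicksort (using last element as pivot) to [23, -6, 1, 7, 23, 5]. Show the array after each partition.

Partition 1: pivot=5 at index 2 -> [-6, 1, 5, 7, 23, 23]
Partition 2: pivot=1 at index 1 -> [-6, 1, 5, 7, 23, 23]
Partition 3: pivot=23 at index 5 -> [-6, 1, 5, 7, 23, 23]
Partition 4: pivot=23 at index 4 -> [-6, 1, 5, 7, 23, 23]


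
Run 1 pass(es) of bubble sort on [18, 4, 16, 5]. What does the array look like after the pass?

After pass 1: [4, 16, 5, 18] (3 swaps)
Total swaps: 3


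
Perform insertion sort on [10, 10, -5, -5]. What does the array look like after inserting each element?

First element 10 is already 'sorted'
Insert 10: shifted 0 elements -> [10, 10, -5, -5]
Insert -5: shifted 2 elements -> [-5, 10, 10, -5]
Insert -5: shifted 2 elements -> [-5, -5, 10, 10]


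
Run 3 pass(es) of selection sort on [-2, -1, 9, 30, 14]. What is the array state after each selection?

Pass 1: Select minimum -2 at index 0, swap -> [-2, -1, 9, 30, 14]
Pass 2: Select minimum -1 at index 1, swap -> [-2, -1, 9, 30, 14]
Pass 3: Select minimum 9 at index 2, swap -> [-2, -1, 9, 30, 14]


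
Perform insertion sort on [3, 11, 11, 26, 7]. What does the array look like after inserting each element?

First element 3 is already 'sorted'
Insert 11: shifted 0 elements -> [3, 11, 11, 26, 7]
Insert 11: shifted 0 elements -> [3, 11, 11, 26, 7]
Insert 26: shifted 0 elements -> [3, 11, 11, 26, 7]
Insert 7: shifted 3 elements -> [3, 7, 11, 11, 26]


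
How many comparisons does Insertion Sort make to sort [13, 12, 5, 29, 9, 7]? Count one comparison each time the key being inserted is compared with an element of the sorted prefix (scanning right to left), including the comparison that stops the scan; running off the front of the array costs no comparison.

Insert 12: 13 > 12 (shift), reached front = 1 comparison(s) -> [12, 13, 5, 29, 9, 7]
Insert 5: 13 > 5 (shift), 12 > 5 (shift), reached front = 2 comparison(s) -> [5, 12, 13, 29, 9, 7]
Insert 29: 13 <= 29 (stop) = 1 comparison(s) -> [5, 12, 13, 29, 9, 7]
Insert 9: 29 > 9 (shift), 13 > 9 (shift), 12 > 9 (shift), 5 <= 9 (stop) = 4 comparison(s) -> [5, 9, 12, 13, 29, 7]
Insert 7: 29 > 7 (shift), 13 > 7 (shift), 12 > 7 (shift), 9 > 7 (shift), 5 <= 7 (stop) = 5 comparison(s) -> [5, 7, 9, 12, 13, 29]
Total comparisons: 1 + 2 + 1 + 4 + 5 = 13


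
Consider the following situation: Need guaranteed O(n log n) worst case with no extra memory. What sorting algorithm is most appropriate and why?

Best choice: Heapsort
Reason: Heapsort is O(n log n) worst case and sorts in-place; quicksort can degrade to O(n^2)


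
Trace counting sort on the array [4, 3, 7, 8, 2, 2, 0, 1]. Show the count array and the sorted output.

Count array: [1, 1, 2, 1, 1, 0, 0, 1, 1]
(count[i] = number of elements equal to i)
Cumulative count: [1, 2, 4, 5, 6, 6, 6, 7, 8]
Sorted: [0, 1, 2, 2, 3, 4, 7, 8]


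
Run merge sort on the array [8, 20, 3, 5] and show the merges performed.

Divide and conquer:
  Merge [8] + [20] -> [8, 20]
  Merge [3] + [5] -> [3, 5]
  Merge [8, 20] + [3, 5] -> [3, 5, 8, 20]


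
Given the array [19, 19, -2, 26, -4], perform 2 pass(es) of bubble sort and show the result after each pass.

After pass 1: [19, -2, 19, -4, 26] (2 swaps)
After pass 2: [-2, 19, -4, 19, 26] (2 swaps)
Total swaps: 4


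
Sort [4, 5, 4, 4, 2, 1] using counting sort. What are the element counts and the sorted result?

Count array: [0, 1, 1, 0, 3, 1]
(count[i] = number of elements equal to i)
Cumulative count: [0, 1, 2, 2, 5, 6]
Sorted: [1, 2, 4, 4, 4, 5]


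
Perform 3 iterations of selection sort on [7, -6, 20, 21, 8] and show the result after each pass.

Pass 1: Select minimum -6 at index 1, swap -> [-6, 7, 20, 21, 8]
Pass 2: Select minimum 7 at index 1, swap -> [-6, 7, 20, 21, 8]
Pass 3: Select minimum 8 at index 4, swap -> [-6, 7, 8, 21, 20]


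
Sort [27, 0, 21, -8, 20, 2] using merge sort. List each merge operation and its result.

Divide and conquer:
  Merge [0] + [21] -> [0, 21]
  Merge [27] + [0, 21] -> [0, 21, 27]
  Merge [20] + [2] -> [2, 20]
  Merge [-8] + [2, 20] -> [-8, 2, 20]
  Merge [0, 21, 27] + [-8, 2, 20] -> [-8, 0, 2, 20, 21, 27]


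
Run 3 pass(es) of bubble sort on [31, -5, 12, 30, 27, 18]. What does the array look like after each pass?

After pass 1: [-5, 12, 30, 27, 18, 31] (5 swaps)
After pass 2: [-5, 12, 27, 18, 30, 31] (2 swaps)
After pass 3: [-5, 12, 18, 27, 30, 31] (1 swaps)
Total swaps: 8


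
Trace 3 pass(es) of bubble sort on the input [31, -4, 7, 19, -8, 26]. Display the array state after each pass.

After pass 1: [-4, 7, 19, -8, 26, 31] (5 swaps)
After pass 2: [-4, 7, -8, 19, 26, 31] (1 swaps)
After pass 3: [-4, -8, 7, 19, 26, 31] (1 swaps)
Total swaps: 7


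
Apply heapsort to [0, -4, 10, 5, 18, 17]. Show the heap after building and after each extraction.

Build heap: [18, 5, 17, 0, -4, 10]
Extract 18: [17, 5, 10, 0, -4, 18]
Extract 17: [10, 5, -4, 0, 17, 18]
Extract 10: [5, 0, -4, 10, 17, 18]
Extract 5: [0, -4, 5, 10, 17, 18]
Extract 0: [-4, 0, 5, 10, 17, 18]


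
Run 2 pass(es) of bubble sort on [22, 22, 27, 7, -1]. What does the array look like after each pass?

After pass 1: [22, 22, 7, -1, 27] (2 swaps)
After pass 2: [22, 7, -1, 22, 27] (2 swaps)
Total swaps: 4


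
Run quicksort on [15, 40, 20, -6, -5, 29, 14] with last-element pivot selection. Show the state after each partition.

Partition 1: pivot=14 at index 2 -> [-6, -5, 14, 15, 40, 29, 20]
Partition 2: pivot=-5 at index 1 -> [-6, -5, 14, 15, 40, 29, 20]
Partition 3: pivot=20 at index 4 -> [-6, -5, 14, 15, 20, 29, 40]
Partition 4: pivot=40 at index 6 -> [-6, -5, 14, 15, 20, 29, 40]


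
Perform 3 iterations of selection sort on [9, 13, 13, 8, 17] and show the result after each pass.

Pass 1: Select minimum 8 at index 3, swap -> [8, 13, 13, 9, 17]
Pass 2: Select minimum 9 at index 3, swap -> [8, 9, 13, 13, 17]
Pass 3: Select minimum 13 at index 2, swap -> [8, 9, 13, 13, 17]


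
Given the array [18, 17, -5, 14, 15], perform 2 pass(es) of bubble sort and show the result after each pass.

After pass 1: [17, -5, 14, 15, 18] (4 swaps)
After pass 2: [-5, 14, 15, 17, 18] (3 swaps)
Total swaps: 7


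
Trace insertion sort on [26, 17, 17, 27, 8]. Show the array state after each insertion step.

First element 26 is already 'sorted'
Insert 17: shifted 1 elements -> [17, 26, 17, 27, 8]
Insert 17: shifted 1 elements -> [17, 17, 26, 27, 8]
Insert 27: shifted 0 elements -> [17, 17, 26, 27, 8]
Insert 8: shifted 4 elements -> [8, 17, 17, 26, 27]


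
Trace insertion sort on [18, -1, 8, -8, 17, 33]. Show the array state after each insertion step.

First element 18 is already 'sorted'
Insert -1: shifted 1 elements -> [-1, 18, 8, -8, 17, 33]
Insert 8: shifted 1 elements -> [-1, 8, 18, -8, 17, 33]
Insert -8: shifted 3 elements -> [-8, -1, 8, 18, 17, 33]
Insert 17: shifted 1 elements -> [-8, -1, 8, 17, 18, 33]
Insert 33: shifted 0 elements -> [-8, -1, 8, 17, 18, 33]


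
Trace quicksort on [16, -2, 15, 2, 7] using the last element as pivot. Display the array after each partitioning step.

Partition 1: pivot=7 at index 2 -> [-2, 2, 7, 16, 15]
Partition 2: pivot=2 at index 1 -> [-2, 2, 7, 16, 15]
Partition 3: pivot=15 at index 3 -> [-2, 2, 7, 15, 16]


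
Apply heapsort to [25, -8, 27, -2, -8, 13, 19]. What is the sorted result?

Build heap: [27, -2, 25, -8, -8, 13, 19]
Extract 27: [25, -2, 19, -8, -8, 13, 27]
Extract 25: [19, -2, 13, -8, -8, 25, 27]
Extract 19: [13, -2, -8, -8, 19, 25, 27]
Extract 13: [-2, -8, -8, 13, 19, 25, 27]
Extract -2: [-8, -8, -2, 13, 19, 25, 27]
Extract -8: [-8, -8, -2, 13, 19, 25, 27]


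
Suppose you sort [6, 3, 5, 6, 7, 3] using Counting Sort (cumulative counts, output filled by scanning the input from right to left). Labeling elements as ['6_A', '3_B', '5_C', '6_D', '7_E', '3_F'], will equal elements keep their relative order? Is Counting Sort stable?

Trace Counting Sort on the labeled array (the key is the number; the letter only tracks identity):
  Counts for values 0..7: [0, 0, 0, 2, 0, 1, 2, 1]
  Cumulative counts: [0, 0, 0, 2, 2, 3, 5, 6]
  Scan right to left: place 3_F at output index 1
  Scan right to left: place 7_E at output index 5
  Scan right to left: place 6_D at output index 4
  Scan right to left: place 5_C at output index 2
  Scan right to left: place 3_B at output index 0
  Scan right to left: place 6_A at output index 3
  Output: [3_B, 3_F, 5_C, 6_A, 6_D, 7_E]
Equal keys:
  value 3: originally 3_B, 3_F; after sorting 3_B, 3_F -> order preserved
  value 6: originally 6_A, 6_D; after sorting 6_A, 6_D -> order preserved
All equal keys kept their original relative order. Counting Sort is stable: scanning the input right to left with decreasing cumulative counts places later duplicates at later output positions.
Answer: Stable


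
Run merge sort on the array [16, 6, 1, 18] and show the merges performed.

Divide and conquer:
  Merge [16] + [6] -> [6, 16]
  Merge [1] + [18] -> [1, 18]
  Merge [6, 16] + [1, 18] -> [1, 6, 16, 18]


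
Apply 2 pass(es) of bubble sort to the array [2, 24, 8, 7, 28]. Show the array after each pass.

After pass 1: [2, 8, 7, 24, 28] (2 swaps)
After pass 2: [2, 7, 8, 24, 28] (1 swaps)
Total swaps: 3


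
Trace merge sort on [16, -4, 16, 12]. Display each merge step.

Divide and conquer:
  Merge [16] + [-4] -> [-4, 16]
  Merge [16] + [12] -> [12, 16]
  Merge [-4, 16] + [12, 16] -> [-4, 12, 16, 16]


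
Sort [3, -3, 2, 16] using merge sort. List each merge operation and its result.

Divide and conquer:
  Merge [3] + [-3] -> [-3, 3]
  Merge [2] + [16] -> [2, 16]
  Merge [-3, 3] + [2, 16] -> [-3, 2, 3, 16]


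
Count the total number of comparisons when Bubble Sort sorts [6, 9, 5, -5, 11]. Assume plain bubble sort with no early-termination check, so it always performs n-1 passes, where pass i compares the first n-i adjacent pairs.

Pass 1: compare adjacent pairs (0,1)..(3,4) = 4 comparison(s), 2 swap(s) -> [6, 5, -5, 9, 11]
Pass 2: compare adjacent pairs (0,1)..(2,3) = 3 comparison(s), 2 swap(s) -> [5, -5, 6, 9, 11]
Pass 3: compare adjacent pairs (0,1)..(1,2) = 2 comparison(s), 1 swap(s) -> [-5, 5, 6, 9, 11]
Pass 4: compare adjacent pairs (0,1)..(0,1) = 1 comparison(s), 0 swap(s) -> [-5, 5, 6, 9, 11]
Total comparisons: 4 + 3 + 2 + 1 = 10


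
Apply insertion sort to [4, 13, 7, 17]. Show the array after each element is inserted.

First element 4 is already 'sorted'
Insert 13: shifted 0 elements -> [4, 13, 7, 17]
Insert 7: shifted 1 elements -> [4, 7, 13, 17]
Insert 17: shifted 0 elements -> [4, 7, 13, 17]


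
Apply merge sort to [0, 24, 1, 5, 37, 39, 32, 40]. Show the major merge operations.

Divide and conquer:
  Merge [0] + [24] -> [0, 24]
  Merge [1] + [5] -> [1, 5]
  Merge [0, 24] + [1, 5] -> [0, 1, 5, 24]
  Merge [37] + [39] -> [37, 39]
  Merge [32] + [40] -> [32, 40]
  Merge [37, 39] + [32, 40] -> [32, 37, 39, 40]
  Merge [0, 1, 5, 24] + [32, 37, 39, 40] -> [0, 1, 5, 24, 32, 37, 39, 40]


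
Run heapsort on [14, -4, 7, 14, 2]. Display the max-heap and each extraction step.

Build heap: [14, 14, 7, -4, 2]
Extract 14: [14, 2, 7, -4, 14]
Extract 14: [7, 2, -4, 14, 14]
Extract 7: [2, -4, 7, 14, 14]
Extract 2: [-4, 2, 7, 14, 14]


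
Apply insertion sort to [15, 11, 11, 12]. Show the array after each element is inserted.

First element 15 is already 'sorted'
Insert 11: shifted 1 elements -> [11, 15, 11, 12]
Insert 11: shifted 1 elements -> [11, 11, 15, 12]
Insert 12: shifted 1 elements -> [11, 11, 12, 15]


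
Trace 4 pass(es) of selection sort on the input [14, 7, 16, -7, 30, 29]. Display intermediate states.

Pass 1: Select minimum -7 at index 3, swap -> [-7, 7, 16, 14, 30, 29]
Pass 2: Select minimum 7 at index 1, swap -> [-7, 7, 16, 14, 30, 29]
Pass 3: Select minimum 14 at index 3, swap -> [-7, 7, 14, 16, 30, 29]
Pass 4: Select minimum 16 at index 3, swap -> [-7, 7, 14, 16, 30, 29]


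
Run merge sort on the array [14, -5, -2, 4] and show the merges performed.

Divide and conquer:
  Merge [14] + [-5] -> [-5, 14]
  Merge [-2] + [4] -> [-2, 4]
  Merge [-5, 14] + [-2, 4] -> [-5, -2, 4, 14]


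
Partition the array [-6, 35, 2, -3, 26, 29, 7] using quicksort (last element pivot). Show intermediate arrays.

Partition 1: pivot=7 at index 3 -> [-6, 2, -3, 7, 26, 29, 35]
Partition 2: pivot=-3 at index 1 -> [-6, -3, 2, 7, 26, 29, 35]
Partition 3: pivot=35 at index 6 -> [-6, -3, 2, 7, 26, 29, 35]
Partition 4: pivot=29 at index 5 -> [-6, -3, 2, 7, 26, 29, 35]


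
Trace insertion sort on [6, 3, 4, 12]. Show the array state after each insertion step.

First element 6 is already 'sorted'
Insert 3: shifted 1 elements -> [3, 6, 4, 12]
Insert 4: shifted 1 elements -> [3, 4, 6, 12]
Insert 12: shifted 0 elements -> [3, 4, 6, 12]


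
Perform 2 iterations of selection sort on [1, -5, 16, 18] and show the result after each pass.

Pass 1: Select minimum -5 at index 1, swap -> [-5, 1, 16, 18]
Pass 2: Select minimum 1 at index 1, swap -> [-5, 1, 16, 18]


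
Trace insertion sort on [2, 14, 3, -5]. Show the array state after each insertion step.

First element 2 is already 'sorted'
Insert 14: shifted 0 elements -> [2, 14, 3, -5]
Insert 3: shifted 1 elements -> [2, 3, 14, -5]
Insert -5: shifted 3 elements -> [-5, 2, 3, 14]


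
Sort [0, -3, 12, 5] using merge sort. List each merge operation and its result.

Divide and conquer:
  Merge [0] + [-3] -> [-3, 0]
  Merge [12] + [5] -> [5, 12]
  Merge [-3, 0] + [5, 12] -> [-3, 0, 5, 12]


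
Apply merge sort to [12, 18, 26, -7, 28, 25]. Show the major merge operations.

Divide and conquer:
  Merge [18] + [26] -> [18, 26]
  Merge [12] + [18, 26] -> [12, 18, 26]
  Merge [28] + [25] -> [25, 28]
  Merge [-7] + [25, 28] -> [-7, 25, 28]
  Merge [12, 18, 26] + [-7, 25, 28] -> [-7, 12, 18, 25, 26, 28]


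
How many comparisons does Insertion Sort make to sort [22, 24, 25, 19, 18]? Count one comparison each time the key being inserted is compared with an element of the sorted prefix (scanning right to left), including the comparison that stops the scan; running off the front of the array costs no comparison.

Insert 24: 22 <= 24 (stop) = 1 comparison(s) -> [22, 24, 25, 19, 18]
Insert 25: 24 <= 25 (stop) = 1 comparison(s) -> [22, 24, 25, 19, 18]
Insert 19: 25 > 19 (shift), 24 > 19 (shift), 22 > 19 (shift), reached front = 3 comparison(s) -> [19, 22, 24, 25, 18]
Insert 18: 25 > 18 (shift), 24 > 18 (shift), 22 > 18 (shift), 19 > 18 (shift), reached front = 4 comparison(s) -> [18, 19, 22, 24, 25]
Total comparisons: 1 + 1 + 3 + 4 = 9


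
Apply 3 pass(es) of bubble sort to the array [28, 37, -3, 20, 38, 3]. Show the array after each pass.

After pass 1: [28, -3, 20, 37, 3, 38] (3 swaps)
After pass 2: [-3, 20, 28, 3, 37, 38] (3 swaps)
After pass 3: [-3, 20, 3, 28, 37, 38] (1 swaps)
Total swaps: 7


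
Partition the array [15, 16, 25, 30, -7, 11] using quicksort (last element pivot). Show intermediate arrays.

Partition 1: pivot=11 at index 1 -> [-7, 11, 25, 30, 15, 16]
Partition 2: pivot=16 at index 3 -> [-7, 11, 15, 16, 25, 30]
Partition 3: pivot=30 at index 5 -> [-7, 11, 15, 16, 25, 30]


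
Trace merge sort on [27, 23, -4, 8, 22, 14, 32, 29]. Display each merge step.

Divide and conquer:
  Merge [27] + [23] -> [23, 27]
  Merge [-4] + [8] -> [-4, 8]
  Merge [23, 27] + [-4, 8] -> [-4, 8, 23, 27]
  Merge [22] + [14] -> [14, 22]
  Merge [32] + [29] -> [29, 32]
  Merge [14, 22] + [29, 32] -> [14, 22, 29, 32]
  Merge [-4, 8, 23, 27] + [14, 22, 29, 32] -> [-4, 8, 14, 22, 23, 27, 29, 32]


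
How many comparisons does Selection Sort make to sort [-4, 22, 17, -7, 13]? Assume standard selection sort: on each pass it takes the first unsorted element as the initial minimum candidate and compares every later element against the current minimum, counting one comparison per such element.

Pass 1: scan indices 1..4 for the minimum = 4 comparison(s); min is -7, place at index 0 -> [-7, 22, 17, -4, 13]
Pass 2: scan indices 2..4 for the minimum = 3 comparison(s); min is -4, place at index 1 -> [-7, -4, 17, 22, 13]
Pass 3: scan indices 3..4 for the minimum = 2 comparison(s); min is 13, place at index 2 -> [-7, -4, 13, 22, 17]
Pass 4: scan indices 4..4 for the minimum = 1 comparison(s); min is 17, place at index 3 -> [-7, -4, 13, 17, 22]
Selection sort always scans the whole unsorted suffix, so the count is (n-1) + (n-2) + ... + 1 = n(n-1)/2 = 5*4/2 = 10 regardless of the input order.
Total comparisons: 4 + 3 + 2 + 1 = 10
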